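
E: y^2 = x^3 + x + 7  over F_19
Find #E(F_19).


For each x in F_19, count y with y^2 = x^3 + 1 x + 7 mod 19:
  x = 0: RHS = 7, y in [8, 11]  -> 2 point(s)
  x = 1: RHS = 9, y in [3, 16]  -> 2 point(s)
  x = 2: RHS = 17, y in [6, 13]  -> 2 point(s)
  x = 5: RHS = 4, y in [2, 17]  -> 2 point(s)
  x = 6: RHS = 1, y in [1, 18]  -> 2 point(s)
  x = 9: RHS = 4, y in [2, 17]  -> 2 point(s)
  x = 11: RHS = 0, y in [0]  -> 1 point(s)
  x = 17: RHS = 16, y in [4, 15]  -> 2 point(s)
  x = 18: RHS = 5, y in [9, 10]  -> 2 point(s)
Affine points: 17. Add the point at infinity: total = 18.

#E(F_19) = 18


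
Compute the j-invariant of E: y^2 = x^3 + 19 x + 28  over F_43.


Delta = -16(4 a^3 + 27 b^2) mod 43 = 34
-1728 * (4 a)^3 = -1728 * (4*19)^3 mod 43 = 2
j = 2 * 34^(-1) mod 43 = 38

j = 38 (mod 43)


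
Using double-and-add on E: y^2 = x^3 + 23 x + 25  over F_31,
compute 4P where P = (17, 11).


k = 4 = 100_2 (binary, LSB first: 001)
Double-and-add from P = (17, 11):
  bit 0 = 0: acc unchanged = O
  bit 1 = 0: acc unchanged = O
  bit 2 = 1: acc = O + (6, 21) = (6, 21)

4P = (6, 21)


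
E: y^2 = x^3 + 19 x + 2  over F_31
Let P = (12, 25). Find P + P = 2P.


Doubling: s = (3 x1^2 + a) / (2 y1)
s = (3*12^2 + 19) / (2*25) mod 31 = 27
x3 = s^2 - 2 x1 mod 31 = 27^2 - 2*12 = 23
y3 = s (x1 - x3) - y1 mod 31 = 27 * (12 - 23) - 25 = 19

2P = (23, 19)


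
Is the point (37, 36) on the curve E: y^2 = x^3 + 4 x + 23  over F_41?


Check whether y^2 = x^3 + 4 x + 23 (mod 41) for (x, y) = (37, 36).
LHS: y^2 = 36^2 mod 41 = 25
RHS: x^3 + 4 x + 23 = 37^3 + 4*37 + 23 mod 41 = 25
LHS = RHS

Yes, on the curve


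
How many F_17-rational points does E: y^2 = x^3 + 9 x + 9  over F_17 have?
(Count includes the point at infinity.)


For each x in F_17, count y with y^2 = x^3 + 9 x + 9 mod 17:
  x = 0: RHS = 9, y in [3, 14]  -> 2 point(s)
  x = 1: RHS = 2, y in [6, 11]  -> 2 point(s)
  x = 2: RHS = 1, y in [1, 16]  -> 2 point(s)
  x = 5: RHS = 9, y in [3, 14]  -> 2 point(s)
  x = 8: RHS = 15, y in [7, 10]  -> 2 point(s)
  x = 12: RHS = 9, y in [3, 14]  -> 2 point(s)
  x = 15: RHS = 0, y in [0]  -> 1 point(s)
  x = 16: RHS = 16, y in [4, 13]  -> 2 point(s)
Affine points: 15. Add the point at infinity: total = 16.

#E(F_17) = 16


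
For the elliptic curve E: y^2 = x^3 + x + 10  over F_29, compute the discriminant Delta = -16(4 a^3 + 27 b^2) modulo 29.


4 a^3 + 27 b^2 = 4*1^3 + 27*10^2 = 4 + 2700 = 2704
Delta = -16 * (2704) = -43264
Delta mod 29 = 4

Delta = 4 (mod 29)


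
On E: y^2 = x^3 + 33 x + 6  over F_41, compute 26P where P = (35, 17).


k = 26 = 11010_2 (binary, LSB first: 01011)
Double-and-add from P = (35, 17):
  bit 0 = 0: acc unchanged = O
  bit 1 = 1: acc = O + (32, 28) = (32, 28)
  bit 2 = 0: acc unchanged = (32, 28)
  bit 3 = 1: acc = (32, 28) + (1, 9) = (3, 3)
  bit 4 = 1: acc = (3, 3) + (2, 30) = (27, 30)

26P = (27, 30)


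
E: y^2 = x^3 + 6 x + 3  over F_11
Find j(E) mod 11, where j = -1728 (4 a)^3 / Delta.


Delta = -16(4 a^3 + 27 b^2) mod 11 = 9
-1728 * (4 a)^3 = -1728 * (4*6)^3 mod 11 = 3
j = 3 * 9^(-1) mod 11 = 4

j = 4 (mod 11)


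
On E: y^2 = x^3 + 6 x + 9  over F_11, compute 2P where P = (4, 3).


Doubling: s = (3 x1^2 + a) / (2 y1)
s = (3*4^2 + 6) / (2*3) mod 11 = 9
x3 = s^2 - 2 x1 mod 11 = 9^2 - 2*4 = 7
y3 = s (x1 - x3) - y1 mod 11 = 9 * (4 - 7) - 3 = 3

2P = (7, 3)


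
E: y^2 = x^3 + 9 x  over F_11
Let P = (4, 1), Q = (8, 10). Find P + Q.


P != Q, so use the chord formula.
s = (y2 - y1) / (x2 - x1) = (9) / (4) mod 11 = 5
x3 = s^2 - x1 - x2 mod 11 = 5^2 - 4 - 8 = 2
y3 = s (x1 - x3) - y1 mod 11 = 5 * (4 - 2) - 1 = 9

P + Q = (2, 9)


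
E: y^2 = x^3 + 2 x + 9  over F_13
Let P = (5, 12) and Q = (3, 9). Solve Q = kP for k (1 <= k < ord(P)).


Enumerate multiples of P until we hit Q = (3, 9):
  1P = (5, 12)
  2P = (0, 10)
  3P = (4, 4)
  4P = (3, 4)
  5P = (8, 2)
  6P = (1, 5)
  7P = (6, 9)
  8P = (11, 6)
  9P = (11, 7)
  10P = (6, 4)
  11P = (1, 8)
  12P = (8, 11)
  13P = (3, 9)
Match found at i = 13.

k = 13


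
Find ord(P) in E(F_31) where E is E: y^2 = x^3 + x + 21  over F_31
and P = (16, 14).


Compute successive multiples of P until we hit O:
  1P = (16, 14)
  2P = (3, 12)
  3P = (30, 22)
  4P = (10, 16)
  5P = (12, 26)
  6P = (12, 5)
  7P = (10, 15)
  8P = (30, 9)
  ... (continuing to 11P)
  11P = O

ord(P) = 11


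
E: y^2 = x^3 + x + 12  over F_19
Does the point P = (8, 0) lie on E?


Check whether y^2 = x^3 + 1 x + 12 (mod 19) for (x, y) = (8, 0).
LHS: y^2 = 0^2 mod 19 = 0
RHS: x^3 + 1 x + 12 = 8^3 + 1*8 + 12 mod 19 = 0
LHS = RHS

Yes, on the curve


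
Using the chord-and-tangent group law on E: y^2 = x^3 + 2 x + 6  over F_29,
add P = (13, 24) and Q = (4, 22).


P != Q, so use the chord formula.
s = (y2 - y1) / (x2 - x1) = (27) / (20) mod 29 = 26
x3 = s^2 - x1 - x2 mod 29 = 26^2 - 13 - 4 = 21
y3 = s (x1 - x3) - y1 mod 29 = 26 * (13 - 21) - 24 = 0

P + Q = (21, 0)


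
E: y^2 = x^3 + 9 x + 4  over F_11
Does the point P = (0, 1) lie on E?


Check whether y^2 = x^3 + 9 x + 4 (mod 11) for (x, y) = (0, 1).
LHS: y^2 = 1^2 mod 11 = 1
RHS: x^3 + 9 x + 4 = 0^3 + 9*0 + 4 mod 11 = 4
LHS != RHS

No, not on the curve


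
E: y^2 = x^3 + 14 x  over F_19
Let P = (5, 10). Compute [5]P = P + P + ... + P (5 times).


k = 5 = 101_2 (binary, LSB first: 101)
Double-and-add from P = (5, 10):
  bit 0 = 1: acc = O + (5, 10) = (5, 10)
  bit 1 = 0: acc unchanged = (5, 10)
  bit 2 = 1: acc = (5, 10) + (16, 11) = (9, 0)

5P = (9, 0)


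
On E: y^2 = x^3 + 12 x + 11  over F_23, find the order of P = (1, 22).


Compute successive multiples of P until we hit O:
  1P = (1, 22)
  2P = (14, 18)
  3P = (10, 2)
  4P = (7, 22)
  5P = (15, 1)
  6P = (15, 22)
  7P = (7, 1)
  8P = (10, 21)
  ... (continuing to 11P)
  11P = O

ord(P) = 11


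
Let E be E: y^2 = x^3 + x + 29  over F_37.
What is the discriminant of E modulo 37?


4 a^3 + 27 b^2 = 4*1^3 + 27*29^2 = 4 + 22707 = 22711
Delta = -16 * (22711) = -363376
Delta mod 37 = 1

Delta = 1 (mod 37)


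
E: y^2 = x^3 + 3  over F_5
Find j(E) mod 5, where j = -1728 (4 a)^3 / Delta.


Delta = -16(4 a^3 + 27 b^2) mod 5 = 2
-1728 * (4 a)^3 = -1728 * (4*0)^3 mod 5 = 0
j = 0 * 2^(-1) mod 5 = 0

j = 0 (mod 5)


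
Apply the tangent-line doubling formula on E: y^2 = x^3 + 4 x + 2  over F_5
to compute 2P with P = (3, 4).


Doubling: s = (3 x1^2 + a) / (2 y1)
s = (3*3^2 + 4) / (2*4) mod 5 = 2
x3 = s^2 - 2 x1 mod 5 = 2^2 - 2*3 = 3
y3 = s (x1 - x3) - y1 mod 5 = 2 * (3 - 3) - 4 = 1

2P = (3, 1)


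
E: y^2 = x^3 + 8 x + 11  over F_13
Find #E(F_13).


For each x in F_13, count y with y^2 = x^3 + 8 x + 11 mod 13:
  x = 2: RHS = 9, y in [3, 10]  -> 2 point(s)
  x = 3: RHS = 10, y in [6, 7]  -> 2 point(s)
  x = 4: RHS = 3, y in [4, 9]  -> 2 point(s)
  x = 10: RHS = 12, y in [5, 8]  -> 2 point(s)
  x = 11: RHS = 0, y in [0]  -> 1 point(s)
Affine points: 9. Add the point at infinity: total = 10.

#E(F_13) = 10


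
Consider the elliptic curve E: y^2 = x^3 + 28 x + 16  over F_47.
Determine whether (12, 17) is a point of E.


Check whether y^2 = x^3 + 28 x + 16 (mod 47) for (x, y) = (12, 17).
LHS: y^2 = 17^2 mod 47 = 7
RHS: x^3 + 28 x + 16 = 12^3 + 28*12 + 16 mod 47 = 12
LHS != RHS

No, not on the curve


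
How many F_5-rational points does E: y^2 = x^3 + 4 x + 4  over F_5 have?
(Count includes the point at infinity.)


For each x in F_5, count y with y^2 = x^3 + 4 x + 4 mod 5:
  x = 0: RHS = 4, y in [2, 3]  -> 2 point(s)
  x = 1: RHS = 4, y in [2, 3]  -> 2 point(s)
  x = 2: RHS = 0, y in [0]  -> 1 point(s)
  x = 4: RHS = 4, y in [2, 3]  -> 2 point(s)
Affine points: 7. Add the point at infinity: total = 8.

#E(F_5) = 8


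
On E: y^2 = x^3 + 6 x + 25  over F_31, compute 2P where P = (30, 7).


k = 2 = 10_2 (binary, LSB first: 01)
Double-and-add from P = (30, 7):
  bit 0 = 0: acc unchanged = O
  bit 1 = 1: acc = O + (7, 10) = (7, 10)

2P = (7, 10)


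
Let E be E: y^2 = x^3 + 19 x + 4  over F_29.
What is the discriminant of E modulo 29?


4 a^3 + 27 b^2 = 4*19^3 + 27*4^2 = 27436 + 432 = 27868
Delta = -16 * (27868) = -445888
Delta mod 29 = 16

Delta = 16 (mod 29)


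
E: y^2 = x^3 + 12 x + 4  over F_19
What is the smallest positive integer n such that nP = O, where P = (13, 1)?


Compute successive multiples of P until we hit O:
  1P = (13, 1)
  2P = (2, 13)
  3P = (11, 2)
  4P = (0, 2)
  5P = (15, 5)
  6P = (14, 16)
  7P = (8, 17)
  8P = (9, 9)
  ... (continuing to 23P)
  23P = O

ord(P) = 23


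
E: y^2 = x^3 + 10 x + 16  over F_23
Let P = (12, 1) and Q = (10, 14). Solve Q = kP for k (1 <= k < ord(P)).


Enumerate multiples of P until we hit Q = (10, 14):
  1P = (12, 1)
  2P = (11, 13)
  3P = (6, 19)
  4P = (14, 5)
  5P = (1, 21)
  6P = (0, 19)
  7P = (19, 21)
  8P = (18, 18)
  9P = (17, 4)
  10P = (10, 14)
Match found at i = 10.

k = 10


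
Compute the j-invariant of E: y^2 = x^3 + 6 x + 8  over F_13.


Delta = -16(4 a^3 + 27 b^2) mod 13 = 11
-1728 * (4 a)^3 = -1728 * (4*6)^3 mod 13 = 5
j = 5 * 11^(-1) mod 13 = 4

j = 4 (mod 13)


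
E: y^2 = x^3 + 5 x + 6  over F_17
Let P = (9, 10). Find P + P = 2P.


Doubling: s = (3 x1^2 + a) / (2 y1)
s = (3*9^2 + 5) / (2*10) mod 17 = 9
x3 = s^2 - 2 x1 mod 17 = 9^2 - 2*9 = 12
y3 = s (x1 - x3) - y1 mod 17 = 9 * (9 - 12) - 10 = 14

2P = (12, 14)


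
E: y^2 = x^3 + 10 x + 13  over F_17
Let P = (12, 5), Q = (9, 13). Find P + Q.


P != Q, so use the chord formula.
s = (y2 - y1) / (x2 - x1) = (8) / (14) mod 17 = 3
x3 = s^2 - x1 - x2 mod 17 = 3^2 - 12 - 9 = 5
y3 = s (x1 - x3) - y1 mod 17 = 3 * (12 - 5) - 5 = 16

P + Q = (5, 16)


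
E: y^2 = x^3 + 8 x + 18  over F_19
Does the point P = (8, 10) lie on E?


Check whether y^2 = x^3 + 8 x + 18 (mod 19) for (x, y) = (8, 10).
LHS: y^2 = 10^2 mod 19 = 5
RHS: x^3 + 8 x + 18 = 8^3 + 8*8 + 18 mod 19 = 5
LHS = RHS

Yes, on the curve


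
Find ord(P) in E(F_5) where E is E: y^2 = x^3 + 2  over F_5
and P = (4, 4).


Compute successive multiples of P until we hit O:
  1P = (4, 4)
  2P = (3, 2)
  3P = (2, 0)
  4P = (3, 3)
  5P = (4, 1)
  6P = O

ord(P) = 6


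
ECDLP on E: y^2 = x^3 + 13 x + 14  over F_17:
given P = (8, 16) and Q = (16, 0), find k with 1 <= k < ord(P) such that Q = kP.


Enumerate multiples of P until we hit Q = (16, 0):
  1P = (8, 16)
  2P = (14, 4)
  3P = (16, 0)
Match found at i = 3.

k = 3


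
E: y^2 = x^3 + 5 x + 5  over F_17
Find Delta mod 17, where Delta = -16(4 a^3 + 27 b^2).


4 a^3 + 27 b^2 = 4*5^3 + 27*5^2 = 500 + 675 = 1175
Delta = -16 * (1175) = -18800
Delta mod 17 = 2

Delta = 2 (mod 17)


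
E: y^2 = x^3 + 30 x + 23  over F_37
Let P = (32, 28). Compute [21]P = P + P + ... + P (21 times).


k = 21 = 10101_2 (binary, LSB first: 10101)
Double-and-add from P = (32, 28):
  bit 0 = 1: acc = O + (32, 28) = (32, 28)
  bit 1 = 0: acc unchanged = (32, 28)
  bit 2 = 1: acc = (32, 28) + (24, 10) = (30, 32)
  bit 3 = 0: acc unchanged = (30, 32)
  bit 4 = 1: acc = (30, 32) + (26, 8) = (17, 9)

21P = (17, 9)


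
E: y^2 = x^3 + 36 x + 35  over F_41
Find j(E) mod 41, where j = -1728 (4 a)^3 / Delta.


Delta = -16(4 a^3 + 27 b^2) mod 41 = 33
-1728 * (4 a)^3 = -1728 * (4*36)^3 mod 41 = 30
j = 30 * 33^(-1) mod 41 = 27

j = 27 (mod 41)


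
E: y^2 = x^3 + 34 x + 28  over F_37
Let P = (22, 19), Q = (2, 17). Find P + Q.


P != Q, so use the chord formula.
s = (y2 - y1) / (x2 - x1) = (35) / (17) mod 37 = 26
x3 = s^2 - x1 - x2 mod 37 = 26^2 - 22 - 2 = 23
y3 = s (x1 - x3) - y1 mod 37 = 26 * (22 - 23) - 19 = 29

P + Q = (23, 29)


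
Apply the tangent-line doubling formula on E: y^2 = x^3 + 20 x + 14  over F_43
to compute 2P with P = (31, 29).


Doubling: s = (3 x1^2 + a) / (2 y1)
s = (3*31^2 + 20) / (2*29) mod 43 = 33
x3 = s^2 - 2 x1 mod 43 = 33^2 - 2*31 = 38
y3 = s (x1 - x3) - y1 mod 43 = 33 * (31 - 38) - 29 = 41

2P = (38, 41)


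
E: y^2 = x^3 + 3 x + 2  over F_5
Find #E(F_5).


For each x in F_5, count y with y^2 = x^3 + 3 x + 2 mod 5:
  x = 1: RHS = 1, y in [1, 4]  -> 2 point(s)
  x = 2: RHS = 1, y in [1, 4]  -> 2 point(s)
Affine points: 4. Add the point at infinity: total = 5.

#E(F_5) = 5


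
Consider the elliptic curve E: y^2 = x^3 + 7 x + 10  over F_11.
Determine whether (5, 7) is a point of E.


Check whether y^2 = x^3 + 7 x + 10 (mod 11) for (x, y) = (5, 7).
LHS: y^2 = 7^2 mod 11 = 5
RHS: x^3 + 7 x + 10 = 5^3 + 7*5 + 10 mod 11 = 5
LHS = RHS

Yes, on the curve


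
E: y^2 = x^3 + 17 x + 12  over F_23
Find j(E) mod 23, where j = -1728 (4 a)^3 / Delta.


Delta = -16(4 a^3 + 27 b^2) mod 23 = 8
-1728 * (4 a)^3 = -1728 * (4*17)^3 mod 23 = 3
j = 3 * 8^(-1) mod 23 = 9

j = 9 (mod 23)


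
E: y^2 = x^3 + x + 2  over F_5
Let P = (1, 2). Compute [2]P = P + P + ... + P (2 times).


k = 2 = 10_2 (binary, LSB first: 01)
Double-and-add from P = (1, 2):
  bit 0 = 0: acc unchanged = O
  bit 1 = 1: acc = O + (4, 0) = (4, 0)

2P = (4, 0)


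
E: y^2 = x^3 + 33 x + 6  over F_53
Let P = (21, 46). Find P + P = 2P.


Doubling: s = (3 x1^2 + a) / (2 y1)
s = (3*21^2 + 33) / (2*46) mod 53 = 47
x3 = s^2 - 2 x1 mod 53 = 47^2 - 2*21 = 47
y3 = s (x1 - x3) - y1 mod 53 = 47 * (21 - 47) - 46 = 4

2P = (47, 4)


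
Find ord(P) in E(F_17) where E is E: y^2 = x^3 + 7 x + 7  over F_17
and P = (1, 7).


Compute successive multiples of P until we hit O:
  1P = (1, 7)
  2P = (11, 15)
  3P = (7, 12)
  4P = (13, 0)
  5P = (7, 5)
  6P = (11, 2)
  7P = (1, 10)
  8P = O

ord(P) = 8


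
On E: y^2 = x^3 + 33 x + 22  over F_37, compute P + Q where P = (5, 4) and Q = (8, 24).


P != Q, so use the chord formula.
s = (y2 - y1) / (x2 - x1) = (20) / (3) mod 37 = 19
x3 = s^2 - x1 - x2 mod 37 = 19^2 - 5 - 8 = 15
y3 = s (x1 - x3) - y1 mod 37 = 19 * (5 - 15) - 4 = 28

P + Q = (15, 28)


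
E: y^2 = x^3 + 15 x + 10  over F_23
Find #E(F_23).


For each x in F_23, count y with y^2 = x^3 + 15 x + 10 mod 23:
  x = 1: RHS = 3, y in [7, 16]  -> 2 point(s)
  x = 2: RHS = 2, y in [5, 18]  -> 2 point(s)
  x = 3: RHS = 13, y in [6, 17]  -> 2 point(s)
  x = 5: RHS = 3, y in [7, 16]  -> 2 point(s)
  x = 9: RHS = 0, y in [0]  -> 1 point(s)
  x = 12: RHS = 9, y in [3, 20]  -> 2 point(s)
  x = 17: RHS = 3, y in [7, 16]  -> 2 point(s)
  x = 19: RHS = 1, y in [1, 22]  -> 2 point(s)
  x = 21: RHS = 18, y in [8, 15]  -> 2 point(s)
Affine points: 17. Add the point at infinity: total = 18.

#E(F_23) = 18


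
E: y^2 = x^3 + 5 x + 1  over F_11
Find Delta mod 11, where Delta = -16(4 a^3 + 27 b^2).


4 a^3 + 27 b^2 = 4*5^3 + 27*1^2 = 500 + 27 = 527
Delta = -16 * (527) = -8432
Delta mod 11 = 5

Delta = 5 (mod 11)


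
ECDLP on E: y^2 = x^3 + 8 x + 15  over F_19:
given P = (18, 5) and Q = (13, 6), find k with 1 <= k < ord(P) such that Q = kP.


Enumerate multiples of P until we hit Q = (13, 6):
  1P = (18, 5)
  2P = (11, 16)
  3P = (1, 9)
  4P = (4, 4)
  5P = (13, 13)
  6P = (5, 16)
  7P = (2, 18)
  8P = (3, 3)
  9P = (3, 16)
  10P = (2, 1)
  11P = (5, 3)
  12P = (13, 6)
Match found at i = 12.

k = 12


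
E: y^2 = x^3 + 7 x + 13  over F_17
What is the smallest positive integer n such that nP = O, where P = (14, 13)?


Compute successive multiples of P until we hit O:
  1P = (14, 13)
  2P = (6, 4)
  3P = (15, 5)
  4P = (1, 2)
  5P = (0, 8)
  6P = (2, 1)
  7P = (2, 16)
  8P = (0, 9)
  ... (continuing to 13P)
  13P = O

ord(P) = 13


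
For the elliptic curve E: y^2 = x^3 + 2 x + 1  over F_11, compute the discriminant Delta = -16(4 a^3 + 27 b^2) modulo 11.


4 a^3 + 27 b^2 = 4*2^3 + 27*1^2 = 32 + 27 = 59
Delta = -16 * (59) = -944
Delta mod 11 = 2

Delta = 2 (mod 11)


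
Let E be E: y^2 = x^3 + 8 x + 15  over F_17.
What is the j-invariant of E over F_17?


Delta = -16(4 a^3 + 27 b^2) mod 17 = 14
-1728 * (4 a)^3 = -1728 * (4*8)^3 mod 17 = 3
j = 3 * 14^(-1) mod 17 = 16

j = 16 (mod 17)


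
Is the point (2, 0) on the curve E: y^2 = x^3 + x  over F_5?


Check whether y^2 = x^3 + 1 x + 0 (mod 5) for (x, y) = (2, 0).
LHS: y^2 = 0^2 mod 5 = 0
RHS: x^3 + 1 x + 0 = 2^3 + 1*2 + 0 mod 5 = 0
LHS = RHS

Yes, on the curve


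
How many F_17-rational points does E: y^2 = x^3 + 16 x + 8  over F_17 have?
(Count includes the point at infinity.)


For each x in F_17, count y with y^2 = x^3 + 16 x + 8 mod 17:
  x = 0: RHS = 8, y in [5, 12]  -> 2 point(s)
  x = 1: RHS = 8, y in [5, 12]  -> 2 point(s)
  x = 3: RHS = 15, y in [7, 10]  -> 2 point(s)
  x = 4: RHS = 0, y in [0]  -> 1 point(s)
  x = 5: RHS = 9, y in [3, 14]  -> 2 point(s)
  x = 7: RHS = 4, y in [2, 15]  -> 2 point(s)
  x = 8: RHS = 2, y in [6, 11]  -> 2 point(s)
  x = 11: RHS = 2, y in [6, 11]  -> 2 point(s)
  x = 13: RHS = 16, y in [4, 13]  -> 2 point(s)
  x = 14: RHS = 1, y in [1, 16]  -> 2 point(s)
  x = 15: RHS = 2, y in [6, 11]  -> 2 point(s)
  x = 16: RHS = 8, y in [5, 12]  -> 2 point(s)
Affine points: 23. Add the point at infinity: total = 24.

#E(F_17) = 24


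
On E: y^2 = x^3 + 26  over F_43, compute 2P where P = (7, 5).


Doubling: s = (3 x1^2 + a) / (2 y1)
s = (3*7^2 + 0) / (2*5) mod 43 = 19
x3 = s^2 - 2 x1 mod 43 = 19^2 - 2*7 = 3
y3 = s (x1 - x3) - y1 mod 43 = 19 * (7 - 3) - 5 = 28

2P = (3, 28)


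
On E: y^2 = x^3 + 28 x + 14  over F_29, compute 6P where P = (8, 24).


k = 6 = 110_2 (binary, LSB first: 011)
Double-and-add from P = (8, 24):
  bit 0 = 0: acc unchanged = O
  bit 1 = 1: acc = O + (4, 4) = (4, 4)
  bit 2 = 1: acc = (4, 4) + (17, 3) = (2, 7)

6P = (2, 7)


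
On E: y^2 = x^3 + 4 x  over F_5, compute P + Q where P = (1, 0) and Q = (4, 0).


P != Q, so use the chord formula.
s = (y2 - y1) / (x2 - x1) = (0) / (3) mod 5 = 0
x3 = s^2 - x1 - x2 mod 5 = 0^2 - 1 - 4 = 0
y3 = s (x1 - x3) - y1 mod 5 = 0 * (1 - 0) - 0 = 0

P + Q = (0, 0)


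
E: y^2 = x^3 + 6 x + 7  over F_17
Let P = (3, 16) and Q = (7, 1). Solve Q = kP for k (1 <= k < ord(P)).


Enumerate multiples of P until we hit Q = (7, 1):
  1P = (3, 16)
  2P = (7, 16)
  3P = (7, 1)
Match found at i = 3.

k = 3


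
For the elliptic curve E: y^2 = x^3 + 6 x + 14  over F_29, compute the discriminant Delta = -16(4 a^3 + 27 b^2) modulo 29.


4 a^3 + 27 b^2 = 4*6^3 + 27*14^2 = 864 + 5292 = 6156
Delta = -16 * (6156) = -98496
Delta mod 29 = 17

Delta = 17 (mod 29)


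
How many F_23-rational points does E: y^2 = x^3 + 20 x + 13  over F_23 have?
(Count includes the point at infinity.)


For each x in F_23, count y with y^2 = x^3 + 20 x + 13 mod 23:
  x = 0: RHS = 13, y in [6, 17]  -> 2 point(s)
  x = 3: RHS = 8, y in [10, 13]  -> 2 point(s)
  x = 5: RHS = 8, y in [10, 13]  -> 2 point(s)
  x = 6: RHS = 4, y in [2, 21]  -> 2 point(s)
  x = 7: RHS = 13, y in [6, 17]  -> 2 point(s)
  x = 8: RHS = 18, y in [8, 15]  -> 2 point(s)
  x = 9: RHS = 2, y in [5, 18]  -> 2 point(s)
  x = 11: RHS = 0, y in [0]  -> 1 point(s)
  x = 12: RHS = 3, y in [7, 16]  -> 2 point(s)
  x = 13: RHS = 9, y in [3, 20]  -> 2 point(s)
  x = 14: RHS = 1, y in [1, 22]  -> 2 point(s)
  x = 15: RHS = 8, y in [10, 13]  -> 2 point(s)
  x = 16: RHS = 13, y in [6, 17]  -> 2 point(s)
  x = 18: RHS = 18, y in [8, 15]  -> 2 point(s)
  x = 20: RHS = 18, y in [8, 15]  -> 2 point(s)
Affine points: 29. Add the point at infinity: total = 30.

#E(F_23) = 30


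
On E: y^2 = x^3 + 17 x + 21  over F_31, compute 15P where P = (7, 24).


k = 15 = 1111_2 (binary, LSB first: 1111)
Double-and-add from P = (7, 24):
  bit 0 = 1: acc = O + (7, 24) = (7, 24)
  bit 1 = 1: acc = (7, 24) + (22, 10) = (11, 19)
  bit 2 = 1: acc = (11, 19) + (1, 15) = (8, 7)
  bit 3 = 1: acc = (8, 7) + (26, 20) = (29, 14)

15P = (29, 14)


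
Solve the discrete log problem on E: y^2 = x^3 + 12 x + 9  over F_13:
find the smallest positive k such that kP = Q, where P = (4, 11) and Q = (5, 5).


Enumerate multiples of P until we hit Q = (5, 5):
  1P = (4, 11)
  2P = (9, 12)
  3P = (12, 3)
  4P = (11, 9)
  5P = (1, 3)
  6P = (5, 8)
  7P = (0, 3)
  8P = (0, 10)
  9P = (5, 5)
Match found at i = 9.

k = 9


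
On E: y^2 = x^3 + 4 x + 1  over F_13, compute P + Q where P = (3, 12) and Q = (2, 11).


P != Q, so use the chord formula.
s = (y2 - y1) / (x2 - x1) = (12) / (12) mod 13 = 1
x3 = s^2 - x1 - x2 mod 13 = 1^2 - 3 - 2 = 9
y3 = s (x1 - x3) - y1 mod 13 = 1 * (3 - 9) - 12 = 8

P + Q = (9, 8)


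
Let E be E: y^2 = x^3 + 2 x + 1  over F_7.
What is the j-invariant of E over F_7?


Delta = -16(4 a^3 + 27 b^2) mod 7 = 1
-1728 * (4 a)^3 = -1728 * (4*2)^3 mod 7 = 1
j = 1 * 1^(-1) mod 7 = 1

j = 1 (mod 7)


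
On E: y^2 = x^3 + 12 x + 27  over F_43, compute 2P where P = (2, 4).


Doubling: s = (3 x1^2 + a) / (2 y1)
s = (3*2^2 + 12) / (2*4) mod 43 = 3
x3 = s^2 - 2 x1 mod 43 = 3^2 - 2*2 = 5
y3 = s (x1 - x3) - y1 mod 43 = 3 * (2 - 5) - 4 = 30

2P = (5, 30)


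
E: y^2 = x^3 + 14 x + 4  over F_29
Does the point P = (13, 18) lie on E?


Check whether y^2 = x^3 + 14 x + 4 (mod 29) for (x, y) = (13, 18).
LHS: y^2 = 18^2 mod 29 = 5
RHS: x^3 + 14 x + 4 = 13^3 + 14*13 + 4 mod 29 = 5
LHS = RHS

Yes, on the curve


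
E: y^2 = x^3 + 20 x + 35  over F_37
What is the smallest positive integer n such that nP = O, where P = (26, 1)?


Compute successive multiples of P until we hit O:
  1P = (26, 1)
  2P = (18, 14)
  3P = (2, 34)
  4P = (8, 2)
  5P = (7, 0)
  6P = (8, 35)
  7P = (2, 3)
  8P = (18, 23)
  ... (continuing to 10P)
  10P = O

ord(P) = 10


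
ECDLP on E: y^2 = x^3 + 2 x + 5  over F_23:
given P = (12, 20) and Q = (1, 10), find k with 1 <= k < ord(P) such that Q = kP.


Enumerate multiples of P until we hit Q = (1, 10):
  1P = (12, 20)
  2P = (5, 18)
  3P = (15, 12)
  4P = (21, 4)
  5P = (19, 18)
  6P = (1, 13)
  7P = (22, 5)
  8P = (20, 15)
  9P = (9, 4)
  10P = (10, 6)
  11P = (4, 13)
  12P = (11, 1)
  13P = (16, 19)
  14P = (8, 2)
  15P = (6, 7)
  16P = (18, 13)
  17P = (18, 10)
  18P = (6, 16)
  19P = (8, 21)
  20P = (16, 4)
  21P = (11, 22)
  22P = (4, 10)
  23P = (10, 17)
  24P = (9, 19)
  25P = (20, 8)
  26P = (22, 18)
  27P = (1, 10)
Match found at i = 27.

k = 27


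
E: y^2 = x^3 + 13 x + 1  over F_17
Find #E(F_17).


For each x in F_17, count y with y^2 = x^3 + 13 x + 1 mod 17:
  x = 0: RHS = 1, y in [1, 16]  -> 2 point(s)
  x = 1: RHS = 15, y in [7, 10]  -> 2 point(s)
  x = 2: RHS = 1, y in [1, 16]  -> 2 point(s)
  x = 3: RHS = 16, y in [4, 13]  -> 2 point(s)
  x = 4: RHS = 15, y in [7, 10]  -> 2 point(s)
  x = 5: RHS = 4, y in [2, 15]  -> 2 point(s)
  x = 10: RHS = 9, y in [3, 14]  -> 2 point(s)
  x = 11: RHS = 13, y in [8, 9]  -> 2 point(s)
  x = 12: RHS = 15, y in [7, 10]  -> 2 point(s)
  x = 13: RHS = 4, y in [2, 15]  -> 2 point(s)
  x = 15: RHS = 1, y in [1, 16]  -> 2 point(s)
  x = 16: RHS = 4, y in [2, 15]  -> 2 point(s)
Affine points: 24. Add the point at infinity: total = 25.

#E(F_17) = 25


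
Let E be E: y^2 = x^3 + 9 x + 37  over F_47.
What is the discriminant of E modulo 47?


4 a^3 + 27 b^2 = 4*9^3 + 27*37^2 = 2916 + 36963 = 39879
Delta = -16 * (39879) = -638064
Delta mod 47 = 8

Delta = 8 (mod 47)


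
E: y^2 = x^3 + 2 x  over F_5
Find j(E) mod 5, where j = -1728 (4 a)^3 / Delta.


Delta = -16(4 a^3 + 27 b^2) mod 5 = 3
-1728 * (4 a)^3 = -1728 * (4*2)^3 mod 5 = 4
j = 4 * 3^(-1) mod 5 = 3

j = 3 (mod 5)


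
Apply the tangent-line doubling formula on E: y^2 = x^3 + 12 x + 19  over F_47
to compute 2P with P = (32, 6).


Doubling: s = (3 x1^2 + a) / (2 y1)
s = (3*32^2 + 12) / (2*6) mod 47 = 22
x3 = s^2 - 2 x1 mod 47 = 22^2 - 2*32 = 44
y3 = s (x1 - x3) - y1 mod 47 = 22 * (32 - 44) - 6 = 12

2P = (44, 12)


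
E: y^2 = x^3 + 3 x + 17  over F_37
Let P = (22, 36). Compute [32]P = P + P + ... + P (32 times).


k = 32 = 100000_2 (binary, LSB first: 000001)
Double-and-add from P = (22, 36):
  bit 0 = 0: acc unchanged = O
  bit 1 = 0: acc unchanged = O
  bit 2 = 0: acc unchanged = O
  bit 3 = 0: acc unchanged = O
  bit 4 = 0: acc unchanged = O
  bit 5 = 1: acc = O + (24, 1) = (24, 1)

32P = (24, 1)


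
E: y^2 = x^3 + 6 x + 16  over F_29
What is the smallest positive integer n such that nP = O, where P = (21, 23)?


Compute successive multiples of P until we hit O:
  1P = (21, 23)
  2P = (20, 4)
  3P = (1, 9)
  4P = (13, 0)
  5P = (1, 20)
  6P = (20, 25)
  7P = (21, 6)
  8P = O

ord(P) = 8


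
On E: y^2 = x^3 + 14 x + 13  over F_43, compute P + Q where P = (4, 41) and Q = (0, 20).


P != Q, so use the chord formula.
s = (y2 - y1) / (x2 - x1) = (22) / (39) mod 43 = 16
x3 = s^2 - x1 - x2 mod 43 = 16^2 - 4 - 0 = 37
y3 = s (x1 - x3) - y1 mod 43 = 16 * (4 - 37) - 41 = 33

P + Q = (37, 33)


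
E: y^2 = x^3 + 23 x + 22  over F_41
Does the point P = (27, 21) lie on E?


Check whether y^2 = x^3 + 23 x + 22 (mod 41) for (x, y) = (27, 21).
LHS: y^2 = 21^2 mod 41 = 31
RHS: x^3 + 23 x + 22 = 27^3 + 23*27 + 22 mod 41 = 31
LHS = RHS

Yes, on the curve


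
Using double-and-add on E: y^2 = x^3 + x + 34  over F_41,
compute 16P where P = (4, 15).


k = 16 = 10000_2 (binary, LSB first: 00001)
Double-and-add from P = (4, 15):
  bit 0 = 0: acc unchanged = O
  bit 1 = 0: acc unchanged = O
  bit 2 = 0: acc unchanged = O
  bit 3 = 0: acc unchanged = O
  bit 4 = 1: acc = O + (3, 8) = (3, 8)

16P = (3, 8)


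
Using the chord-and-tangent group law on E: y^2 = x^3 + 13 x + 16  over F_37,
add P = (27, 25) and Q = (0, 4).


P != Q, so use the chord formula.
s = (y2 - y1) / (x2 - x1) = (16) / (10) mod 37 = 9
x3 = s^2 - x1 - x2 mod 37 = 9^2 - 27 - 0 = 17
y3 = s (x1 - x3) - y1 mod 37 = 9 * (27 - 17) - 25 = 28

P + Q = (17, 28)


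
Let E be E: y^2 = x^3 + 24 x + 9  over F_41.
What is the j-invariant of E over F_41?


Delta = -16(4 a^3 + 27 b^2) mod 41 = 25
-1728 * (4 a)^3 = -1728 * (4*24)^3 mod 41 = 18
j = 18 * 25^(-1) mod 41 = 4

j = 4 (mod 41)


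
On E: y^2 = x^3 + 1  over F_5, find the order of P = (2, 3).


Compute successive multiples of P until we hit O:
  1P = (2, 3)
  2P = (0, 1)
  3P = (4, 0)
  4P = (0, 4)
  5P = (2, 2)
  6P = O

ord(P) = 6


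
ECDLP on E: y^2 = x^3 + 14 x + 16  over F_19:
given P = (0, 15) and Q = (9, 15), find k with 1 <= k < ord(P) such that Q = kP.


Enumerate multiples of P until we hit Q = (9, 15):
  1P = (0, 15)
  2P = (9, 15)
Match found at i = 2.

k = 2


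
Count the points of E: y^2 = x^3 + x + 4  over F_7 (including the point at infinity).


For each x in F_7, count y with y^2 = x^3 + 1 x + 4 mod 7:
  x = 0: RHS = 4, y in [2, 5]  -> 2 point(s)
  x = 2: RHS = 0, y in [0]  -> 1 point(s)
  x = 4: RHS = 2, y in [3, 4]  -> 2 point(s)
  x = 5: RHS = 1, y in [1, 6]  -> 2 point(s)
  x = 6: RHS = 2, y in [3, 4]  -> 2 point(s)
Affine points: 9. Add the point at infinity: total = 10.

#E(F_7) = 10


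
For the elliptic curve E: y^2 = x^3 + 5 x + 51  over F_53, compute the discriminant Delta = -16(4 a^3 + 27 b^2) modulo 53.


4 a^3 + 27 b^2 = 4*5^3 + 27*51^2 = 500 + 70227 = 70727
Delta = -16 * (70727) = -1131632
Delta mod 53 = 24

Delta = 24 (mod 53)


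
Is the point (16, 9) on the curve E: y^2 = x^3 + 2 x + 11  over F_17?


Check whether y^2 = x^3 + 2 x + 11 (mod 17) for (x, y) = (16, 9).
LHS: y^2 = 9^2 mod 17 = 13
RHS: x^3 + 2 x + 11 = 16^3 + 2*16 + 11 mod 17 = 8
LHS != RHS

No, not on the curve


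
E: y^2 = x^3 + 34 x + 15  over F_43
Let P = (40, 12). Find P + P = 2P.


Doubling: s = (3 x1^2 + a) / (2 y1)
s = (3*40^2 + 34) / (2*12) mod 43 = 33
x3 = s^2 - 2 x1 mod 43 = 33^2 - 2*40 = 20
y3 = s (x1 - x3) - y1 mod 43 = 33 * (40 - 20) - 12 = 3

2P = (20, 3)


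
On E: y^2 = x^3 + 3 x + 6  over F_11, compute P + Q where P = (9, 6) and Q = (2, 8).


P != Q, so use the chord formula.
s = (y2 - y1) / (x2 - x1) = (2) / (4) mod 11 = 6
x3 = s^2 - x1 - x2 mod 11 = 6^2 - 9 - 2 = 3
y3 = s (x1 - x3) - y1 mod 11 = 6 * (9 - 3) - 6 = 8

P + Q = (3, 8)


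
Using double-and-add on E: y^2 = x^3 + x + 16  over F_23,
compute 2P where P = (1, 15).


k = 2 = 10_2 (binary, LSB first: 01)
Double-and-add from P = (1, 15):
  bit 0 = 0: acc unchanged = O
  bit 1 = 1: acc = O + (11, 22) = (11, 22)

2P = (11, 22)


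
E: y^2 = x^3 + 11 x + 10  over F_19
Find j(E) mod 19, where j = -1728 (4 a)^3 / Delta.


Delta = -16(4 a^3 + 27 b^2) mod 19 = 18
-1728 * (4 a)^3 = -1728 * (4*11)^3 mod 19 = 7
j = 7 * 18^(-1) mod 19 = 12

j = 12 (mod 19)


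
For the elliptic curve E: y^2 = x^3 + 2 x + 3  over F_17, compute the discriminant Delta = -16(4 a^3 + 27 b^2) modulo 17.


4 a^3 + 27 b^2 = 4*2^3 + 27*3^2 = 32 + 243 = 275
Delta = -16 * (275) = -4400
Delta mod 17 = 3

Delta = 3 (mod 17)


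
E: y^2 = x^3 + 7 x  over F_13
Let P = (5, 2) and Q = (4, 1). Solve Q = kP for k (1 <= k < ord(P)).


Enumerate multiples of P until we hit Q = (4, 1):
  1P = (5, 2)
  2P = (4, 12)
  3P = (0, 0)
  4P = (4, 1)
Match found at i = 4.

k = 4


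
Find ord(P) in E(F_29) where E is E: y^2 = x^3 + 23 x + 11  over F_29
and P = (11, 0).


Compute successive multiples of P until we hit O:
  1P = (11, 0)
  2P = O

ord(P) = 2


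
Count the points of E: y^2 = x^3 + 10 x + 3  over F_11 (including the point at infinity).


For each x in F_11, count y with y^2 = x^3 + 10 x + 3 mod 11:
  x = 0: RHS = 3, y in [5, 6]  -> 2 point(s)
  x = 1: RHS = 3, y in [5, 6]  -> 2 point(s)
  x = 2: RHS = 9, y in [3, 8]  -> 2 point(s)
  x = 3: RHS = 5, y in [4, 7]  -> 2 point(s)
  x = 6: RHS = 4, y in [2, 9]  -> 2 point(s)
  x = 7: RHS = 9, y in [3, 8]  -> 2 point(s)
  x = 8: RHS = 1, y in [1, 10]  -> 2 point(s)
  x = 10: RHS = 3, y in [5, 6]  -> 2 point(s)
Affine points: 16. Add the point at infinity: total = 17.

#E(F_11) = 17


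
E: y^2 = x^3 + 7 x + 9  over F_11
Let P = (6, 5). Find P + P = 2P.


Doubling: s = (3 x1^2 + a) / (2 y1)
s = (3*6^2 + 7) / (2*5) mod 11 = 6
x3 = s^2 - 2 x1 mod 11 = 6^2 - 2*6 = 2
y3 = s (x1 - x3) - y1 mod 11 = 6 * (6 - 2) - 5 = 8

2P = (2, 8)


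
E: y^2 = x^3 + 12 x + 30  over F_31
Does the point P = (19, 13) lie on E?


Check whether y^2 = x^3 + 12 x + 30 (mod 31) for (x, y) = (19, 13).
LHS: y^2 = 13^2 mod 31 = 14
RHS: x^3 + 12 x + 30 = 19^3 + 12*19 + 30 mod 31 = 18
LHS != RHS

No, not on the curve


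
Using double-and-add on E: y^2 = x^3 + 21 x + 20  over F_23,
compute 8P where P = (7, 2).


k = 8 = 1000_2 (binary, LSB first: 0001)
Double-and-add from P = (7, 2):
  bit 0 = 0: acc unchanged = O
  bit 1 = 0: acc unchanged = O
  bit 2 = 0: acc unchanged = O
  bit 3 = 1: acc = O + (7, 21) = (7, 21)

8P = (7, 21)


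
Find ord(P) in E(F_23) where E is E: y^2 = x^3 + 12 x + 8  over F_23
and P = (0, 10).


Compute successive multiples of P until we hit O:
  1P = (0, 10)
  2P = (16, 8)
  3P = (16, 15)
  4P = (0, 13)
  5P = O

ord(P) = 5


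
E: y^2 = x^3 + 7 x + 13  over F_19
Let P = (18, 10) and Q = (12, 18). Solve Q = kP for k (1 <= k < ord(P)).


Enumerate multiples of P until we hit Q = (12, 18):
  1P = (18, 10)
  2P = (7, 5)
  3P = (3, 2)
  4P = (2, 15)
  5P = (6, 10)
  6P = (14, 9)
  7P = (12, 1)
  8P = (15, 4)
  9P = (9, 8)
  10P = (8, 7)
  11P = (10, 0)
  12P = (8, 12)
  13P = (9, 11)
  14P = (15, 15)
  15P = (12, 18)
Match found at i = 15.

k = 15


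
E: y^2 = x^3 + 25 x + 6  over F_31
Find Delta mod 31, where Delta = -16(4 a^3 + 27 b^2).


4 a^3 + 27 b^2 = 4*25^3 + 27*6^2 = 62500 + 972 = 63472
Delta = -16 * (63472) = -1015552
Delta mod 31 = 8

Delta = 8 (mod 31)


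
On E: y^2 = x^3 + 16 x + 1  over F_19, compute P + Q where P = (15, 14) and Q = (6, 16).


P != Q, so use the chord formula.
s = (y2 - y1) / (x2 - x1) = (2) / (10) mod 19 = 4
x3 = s^2 - x1 - x2 mod 19 = 4^2 - 15 - 6 = 14
y3 = s (x1 - x3) - y1 mod 19 = 4 * (15 - 14) - 14 = 9

P + Q = (14, 9)


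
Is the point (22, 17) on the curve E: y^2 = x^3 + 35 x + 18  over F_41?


Check whether y^2 = x^3 + 35 x + 18 (mod 41) for (x, y) = (22, 17).
LHS: y^2 = 17^2 mod 41 = 2
RHS: x^3 + 35 x + 18 = 22^3 + 35*22 + 18 mod 41 = 38
LHS != RHS

No, not on the curve


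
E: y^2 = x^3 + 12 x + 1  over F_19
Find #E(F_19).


For each x in F_19, count y with y^2 = x^3 + 12 x + 1 mod 19:
  x = 0: RHS = 1, y in [1, 18]  -> 2 point(s)
  x = 3: RHS = 7, y in [8, 11]  -> 2 point(s)
  x = 6: RHS = 4, y in [2, 17]  -> 2 point(s)
  x = 8: RHS = 1, y in [1, 18]  -> 2 point(s)
  x = 10: RHS = 0, y in [0]  -> 1 point(s)
  x = 11: RHS = 1, y in [1, 18]  -> 2 point(s)
  x = 12: RHS = 11, y in [7, 12]  -> 2 point(s)
  x = 13: RHS = 17, y in [6, 13]  -> 2 point(s)
  x = 14: RHS = 6, y in [5, 14]  -> 2 point(s)
  x = 17: RHS = 7, y in [8, 11]  -> 2 point(s)
  x = 18: RHS = 7, y in [8, 11]  -> 2 point(s)
Affine points: 21. Add the point at infinity: total = 22.

#E(F_19) = 22


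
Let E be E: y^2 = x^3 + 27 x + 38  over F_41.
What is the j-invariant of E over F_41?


Delta = -16(4 a^3 + 27 b^2) mod 41 = 20
-1728 * (4 a)^3 = -1728 * (4*27)^3 mod 41 = 37
j = 37 * 20^(-1) mod 41 = 8

j = 8 (mod 41)


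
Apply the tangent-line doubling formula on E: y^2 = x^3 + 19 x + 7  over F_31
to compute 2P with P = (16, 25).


Doubling: s = (3 x1^2 + a) / (2 y1)
s = (3*16^2 + 19) / (2*25) mod 31 = 30
x3 = s^2 - 2 x1 mod 31 = 30^2 - 2*16 = 0
y3 = s (x1 - x3) - y1 mod 31 = 30 * (16 - 0) - 25 = 21

2P = (0, 21)


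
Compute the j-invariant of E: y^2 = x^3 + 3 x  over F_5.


Delta = -16(4 a^3 + 27 b^2) mod 5 = 2
-1728 * (4 a)^3 = -1728 * (4*3)^3 mod 5 = 1
j = 1 * 2^(-1) mod 5 = 3

j = 3 (mod 5)


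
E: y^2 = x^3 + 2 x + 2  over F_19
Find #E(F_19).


For each x in F_19, count y with y^2 = x^3 + 2 x + 2 mod 19:
  x = 1: RHS = 5, y in [9, 10]  -> 2 point(s)
  x = 3: RHS = 16, y in [4, 15]  -> 2 point(s)
  x = 4: RHS = 17, y in [6, 13]  -> 2 point(s)
  x = 5: RHS = 4, y in [2, 17]  -> 2 point(s)
  x = 7: RHS = 17, y in [6, 13]  -> 2 point(s)
  x = 8: RHS = 17, y in [6, 13]  -> 2 point(s)
  x = 11: RHS = 6, y in [5, 14]  -> 2 point(s)
  x = 12: RHS = 6, y in [5, 14]  -> 2 point(s)
  x = 14: RHS = 0, y in [0]  -> 1 point(s)
  x = 15: RHS = 6, y in [5, 14]  -> 2 point(s)
  x = 16: RHS = 7, y in [8, 11]  -> 2 point(s)
  x = 17: RHS = 9, y in [3, 16]  -> 2 point(s)
Affine points: 23. Add the point at infinity: total = 24.

#E(F_19) = 24


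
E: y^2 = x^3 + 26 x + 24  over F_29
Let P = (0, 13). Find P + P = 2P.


Doubling: s = (3 x1^2 + a) / (2 y1)
s = (3*0^2 + 26) / (2*13) mod 29 = 1
x3 = s^2 - 2 x1 mod 29 = 1^2 - 2*0 = 1
y3 = s (x1 - x3) - y1 mod 29 = 1 * (0 - 1) - 13 = 15

2P = (1, 15)


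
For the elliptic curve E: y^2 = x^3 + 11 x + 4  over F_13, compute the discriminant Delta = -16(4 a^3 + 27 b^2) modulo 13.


4 a^3 + 27 b^2 = 4*11^3 + 27*4^2 = 5324 + 432 = 5756
Delta = -16 * (5756) = -92096
Delta mod 13 = 9

Delta = 9 (mod 13)


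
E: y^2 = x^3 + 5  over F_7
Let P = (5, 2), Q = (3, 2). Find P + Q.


P != Q, so use the chord formula.
s = (y2 - y1) / (x2 - x1) = (0) / (5) mod 7 = 0
x3 = s^2 - x1 - x2 mod 7 = 0^2 - 5 - 3 = 6
y3 = s (x1 - x3) - y1 mod 7 = 0 * (5 - 6) - 2 = 5

P + Q = (6, 5)


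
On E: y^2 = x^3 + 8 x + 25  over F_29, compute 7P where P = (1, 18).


k = 7 = 111_2 (binary, LSB first: 111)
Double-and-add from P = (1, 18):
  bit 0 = 1: acc = O + (1, 18) = (1, 18)
  bit 1 = 1: acc = (1, 18) + (20, 6) = (28, 25)
  bit 2 = 1: acc = (28, 25) + (5, 25) = (25, 4)

7P = (25, 4)


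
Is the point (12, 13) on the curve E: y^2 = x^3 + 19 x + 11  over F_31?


Check whether y^2 = x^3 + 19 x + 11 (mod 31) for (x, y) = (12, 13).
LHS: y^2 = 13^2 mod 31 = 14
RHS: x^3 + 19 x + 11 = 12^3 + 19*12 + 11 mod 31 = 14
LHS = RHS

Yes, on the curve


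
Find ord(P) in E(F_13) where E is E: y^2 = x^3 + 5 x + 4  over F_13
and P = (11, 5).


Compute successive multiples of P until we hit O:
  1P = (11, 5)
  2P = (0, 2)
  3P = (1, 6)
  4P = (4, 6)
  5P = (2, 3)
  6P = (10, 1)
  7P = (8, 7)
  8P = (6, 9)
  ... (continuing to 17P)
  17P = O

ord(P) = 17


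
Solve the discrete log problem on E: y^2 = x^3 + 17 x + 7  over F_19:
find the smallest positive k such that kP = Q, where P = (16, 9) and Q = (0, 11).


Enumerate multiples of P until we hit Q = (0, 11):
  1P = (16, 9)
  2P = (4, 14)
  3P = (3, 3)
  4P = (1, 14)
  5P = (0, 11)
Match found at i = 5.

k = 5


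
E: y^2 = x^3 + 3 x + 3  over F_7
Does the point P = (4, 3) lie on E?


Check whether y^2 = x^3 + 3 x + 3 (mod 7) for (x, y) = (4, 3).
LHS: y^2 = 3^2 mod 7 = 2
RHS: x^3 + 3 x + 3 = 4^3 + 3*4 + 3 mod 7 = 2
LHS = RHS

Yes, on the curve


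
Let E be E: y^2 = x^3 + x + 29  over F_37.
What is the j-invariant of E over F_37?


Delta = -16(4 a^3 + 27 b^2) mod 37 = 1
-1728 * (4 a)^3 = -1728 * (4*1)^3 mod 37 = 1
j = 1 * 1^(-1) mod 37 = 1

j = 1 (mod 37)


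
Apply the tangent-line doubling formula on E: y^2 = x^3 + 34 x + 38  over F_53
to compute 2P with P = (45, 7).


Doubling: s = (3 x1^2 + a) / (2 y1)
s = (3*45^2 + 34) / (2*7) mod 53 = 1
x3 = s^2 - 2 x1 mod 53 = 1^2 - 2*45 = 17
y3 = s (x1 - x3) - y1 mod 53 = 1 * (45 - 17) - 7 = 21

2P = (17, 21)


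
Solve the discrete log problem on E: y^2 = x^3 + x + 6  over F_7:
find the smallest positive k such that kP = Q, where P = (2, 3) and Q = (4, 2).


Enumerate multiples of P until we hit Q = (4, 2):
  1P = (2, 3)
  2P = (4, 2)
Match found at i = 2.

k = 2


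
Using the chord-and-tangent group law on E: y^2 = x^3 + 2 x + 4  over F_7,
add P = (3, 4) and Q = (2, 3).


P != Q, so use the chord formula.
s = (y2 - y1) / (x2 - x1) = (6) / (6) mod 7 = 1
x3 = s^2 - x1 - x2 mod 7 = 1^2 - 3 - 2 = 3
y3 = s (x1 - x3) - y1 mod 7 = 1 * (3 - 3) - 4 = 3

P + Q = (3, 3)


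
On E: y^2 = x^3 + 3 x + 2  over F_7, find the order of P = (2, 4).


Compute successive multiples of P until we hit O:
  1P = (2, 4)
  2P = (4, 1)
  3P = (5, 4)
  4P = (0, 3)
  5P = (0, 4)
  6P = (5, 3)
  7P = (4, 6)
  8P = (2, 3)
  ... (continuing to 9P)
  9P = O

ord(P) = 9


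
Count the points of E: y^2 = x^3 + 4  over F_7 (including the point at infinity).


For each x in F_7, count y with y^2 = x^3 + 0 x + 4 mod 7:
  x = 0: RHS = 4, y in [2, 5]  -> 2 point(s)
Affine points: 2. Add the point at infinity: total = 3.

#E(F_7) = 3


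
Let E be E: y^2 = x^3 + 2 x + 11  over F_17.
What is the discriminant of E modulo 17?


4 a^3 + 27 b^2 = 4*2^3 + 27*11^2 = 32 + 3267 = 3299
Delta = -16 * (3299) = -52784
Delta mod 17 = 1

Delta = 1 (mod 17)


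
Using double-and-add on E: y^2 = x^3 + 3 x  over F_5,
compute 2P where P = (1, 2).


k = 2 = 10_2 (binary, LSB first: 01)
Double-and-add from P = (1, 2):
  bit 0 = 0: acc unchanged = O
  bit 1 = 1: acc = O + (4, 1) = (4, 1)

2P = (4, 1)


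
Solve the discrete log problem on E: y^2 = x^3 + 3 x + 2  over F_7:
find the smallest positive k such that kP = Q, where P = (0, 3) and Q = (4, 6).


Enumerate multiples of P until we hit Q = (4, 6):
  1P = (0, 3)
  2P = (2, 3)
  3P = (5, 4)
  4P = (4, 6)
Match found at i = 4.

k = 4


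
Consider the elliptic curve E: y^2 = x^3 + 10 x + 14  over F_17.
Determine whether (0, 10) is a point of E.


Check whether y^2 = x^3 + 10 x + 14 (mod 17) for (x, y) = (0, 10).
LHS: y^2 = 10^2 mod 17 = 15
RHS: x^3 + 10 x + 14 = 0^3 + 10*0 + 14 mod 17 = 14
LHS != RHS

No, not on the curve


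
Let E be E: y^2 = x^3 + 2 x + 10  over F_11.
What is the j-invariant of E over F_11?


Delta = -16(4 a^3 + 27 b^2) mod 11 = 2
-1728 * (4 a)^3 = -1728 * (4*2)^3 mod 11 = 5
j = 5 * 2^(-1) mod 11 = 8

j = 8 (mod 11)


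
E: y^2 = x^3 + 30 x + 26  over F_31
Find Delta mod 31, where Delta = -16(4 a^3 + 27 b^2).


4 a^3 + 27 b^2 = 4*30^3 + 27*26^2 = 108000 + 18252 = 126252
Delta = -16 * (126252) = -2020032
Delta mod 31 = 21

Delta = 21 (mod 31)


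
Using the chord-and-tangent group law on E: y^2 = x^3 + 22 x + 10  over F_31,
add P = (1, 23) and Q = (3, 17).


P != Q, so use the chord formula.
s = (y2 - y1) / (x2 - x1) = (25) / (2) mod 31 = 28
x3 = s^2 - x1 - x2 mod 31 = 28^2 - 1 - 3 = 5
y3 = s (x1 - x3) - y1 mod 31 = 28 * (1 - 5) - 23 = 20

P + Q = (5, 20)


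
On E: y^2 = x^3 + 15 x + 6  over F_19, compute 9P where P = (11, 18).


k = 9 = 1001_2 (binary, LSB first: 1001)
Double-and-add from P = (11, 18):
  bit 0 = 1: acc = O + (11, 18) = (11, 18)
  bit 1 = 0: acc unchanged = (11, 18)
  bit 2 = 0: acc unchanged = (11, 18)
  bit 3 = 1: acc = (11, 18) + (4, 15) = (10, 15)

9P = (10, 15)


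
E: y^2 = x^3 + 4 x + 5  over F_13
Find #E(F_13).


For each x in F_13, count y with y^2 = x^3 + 4 x + 5 mod 13:
  x = 1: RHS = 10, y in [6, 7]  -> 2 point(s)
  x = 7: RHS = 12, y in [5, 8]  -> 2 point(s)
  x = 8: RHS = 3, y in [4, 9]  -> 2 point(s)
  x = 9: RHS = 3, y in [4, 9]  -> 2 point(s)
  x = 12: RHS = 0, y in [0]  -> 1 point(s)
Affine points: 9. Add the point at infinity: total = 10.

#E(F_13) = 10
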